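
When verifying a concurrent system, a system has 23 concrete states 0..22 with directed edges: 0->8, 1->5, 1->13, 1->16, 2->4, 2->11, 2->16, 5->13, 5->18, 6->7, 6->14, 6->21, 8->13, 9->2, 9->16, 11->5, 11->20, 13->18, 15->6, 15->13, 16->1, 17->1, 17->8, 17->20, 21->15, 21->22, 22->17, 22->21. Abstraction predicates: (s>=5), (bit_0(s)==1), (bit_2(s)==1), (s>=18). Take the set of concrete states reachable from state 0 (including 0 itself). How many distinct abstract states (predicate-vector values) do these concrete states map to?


BFS from 0:
Concrete reachable: {0, 8, 13, 18}
Abstract via predicates (s>=5), (bit_0(s)==1), (bit_2(s)==1), (s>=18):
  (0,0,0,0) <- {0}
  (1,0,0,0) <- {8}
  (1,0,0,1) <- {18}
  (1,1,1,0) <- {13}
Distinct abstract states = 4

4


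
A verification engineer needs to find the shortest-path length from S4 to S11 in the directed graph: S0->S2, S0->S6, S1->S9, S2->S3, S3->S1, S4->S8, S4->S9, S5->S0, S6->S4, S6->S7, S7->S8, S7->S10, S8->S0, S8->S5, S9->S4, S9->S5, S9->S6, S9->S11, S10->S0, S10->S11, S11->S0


BFS layer-by-layer from S4:
  dist 0: {S4}
  dist 1: {S8, S9}
  dist 2: {S0, S5, S6, S11}
  -> S11 reached at distance 2
Shortest path length = 2

2


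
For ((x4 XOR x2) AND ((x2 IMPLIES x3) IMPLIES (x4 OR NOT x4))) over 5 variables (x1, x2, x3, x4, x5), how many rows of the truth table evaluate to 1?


Formula: ((x4 XOR x2) AND ((x2 IMPLIES x3) IMPLIES (x4 OR NOT x4))) over 5 vars (32 rows)
Evaluate each row (x1, x2, x3, x4, x5 as bits, MSB first):
  row 0 [00000]: ((0 XOR 0) AND ((0 IMPLIES 0) IMPLIES (0 OR NOT 0))) -> 0
  row 1 [00001]: ((0 XOR 0) AND ((0 IMPLIES 0) IMPLIES (0 OR NOT 0))) -> 0
  row 2 [00010]: ((1 XOR 0) AND ((0 IMPLIES 0) IMPLIES (1 OR NOT 1))) -> 1
  row 3 [00011]: ((1 XOR 0) AND ((0 IMPLIES 0) IMPLIES (1 OR NOT 1))) -> 1
  row 4 [00100]: ((0 XOR 0) AND ((0 IMPLIES 1) IMPLIES (0 OR NOT 0))) -> 0
  row 5 [00101]: ((0 XOR 0) AND ((0 IMPLIES 1) IMPLIES (0 OR NOT 0))) -> 0
  row 6 [00110]: ((1 XOR 0) AND ((0 IMPLIES 1) IMPLIES (1 OR NOT 1))) -> 1
  row 7 [00111]: ((1 XOR 0) AND ((0 IMPLIES 1) IMPLIES (1 OR NOT 1))) -> 1
  row 8 [01000]: ((0 XOR 1) AND ((1 IMPLIES 0) IMPLIES (0 OR NOT 0))) -> 1
  row 9 [01001]: ((0 XOR 1) AND ((1 IMPLIES 0) IMPLIES (0 OR NOT 0))) -> 1
  row 10 [01010]: ((1 XOR 1) AND ((1 IMPLIES 0) IMPLIES (1 OR NOT 1))) -> 0
  row 11 [01011]: ((1 XOR 1) AND ((1 IMPLIES 0) IMPLIES (1 OR NOT 1))) -> 0
  row 12 [01100]: ((0 XOR 1) AND ((1 IMPLIES 1) IMPLIES (0 OR NOT 0))) -> 1
  row 13 [01101]: ((0 XOR 1) AND ((1 IMPLIES 1) IMPLIES (0 OR NOT 0))) -> 1
  row 14 [01110]: ((1 XOR 1) AND ((1 IMPLIES 1) IMPLIES (1 OR NOT 1))) -> 0
  row 15 [01111]: ((1 XOR 1) AND ((1 IMPLIES 1) IMPLIES (1 OR NOT 1))) -> 0
  row 16 [10000]: ((0 XOR 0) AND ((0 IMPLIES 0) IMPLIES (0 OR NOT 0))) -> 0
  row 17 [10001]: ((0 XOR 0) AND ((0 IMPLIES 0) IMPLIES (0 OR NOT 0))) -> 0
  row 18 [10010]: ((1 XOR 0) AND ((0 IMPLIES 0) IMPLIES (1 OR NOT 1))) -> 1
  row 19 [10011]: ((1 XOR 0) AND ((0 IMPLIES 0) IMPLIES (1 OR NOT 1))) -> 1
  row 20 [10100]: ((0 XOR 0) AND ((0 IMPLIES 1) IMPLIES (0 OR NOT 0))) -> 0
  row 21 [10101]: ((0 XOR 0) AND ((0 IMPLIES 1) IMPLIES (0 OR NOT 0))) -> 0
  row 22 [10110]: ((1 XOR 0) AND ((0 IMPLIES 1) IMPLIES (1 OR NOT 1))) -> 1
  row 23 [10111]: ((1 XOR 0) AND ((0 IMPLIES 1) IMPLIES (1 OR NOT 1))) -> 1
  row 24 [11000]: ((0 XOR 1) AND ((1 IMPLIES 0) IMPLIES (0 OR NOT 0))) -> 1
  row 25 [11001]: ((0 XOR 1) AND ((1 IMPLIES 0) IMPLIES (0 OR NOT 0))) -> 1
  row 26 [11010]: ((1 XOR 1) AND ((1 IMPLIES 0) IMPLIES (1 OR NOT 1))) -> 0
  row 27 [11011]: ((1 XOR 1) AND ((1 IMPLIES 0) IMPLIES (1 OR NOT 1))) -> 0
  row 28 [11100]: ((0 XOR 1) AND ((1 IMPLIES 1) IMPLIES (0 OR NOT 0))) -> 1
  row 29 [11101]: ((0 XOR 1) AND ((1 IMPLIES 1) IMPLIES (0 OR NOT 0))) -> 1
  row 30 [11110]: ((1 XOR 1) AND ((1 IMPLIES 1) IMPLIES (1 OR NOT 1))) -> 0
  row 31 [11111]: ((1 XOR 1) AND ((1 IMPLIES 1) IMPLIES (1 OR NOT 1))) -> 0
Full result column, 8 rows per line (x1,x2 fixed per line; x3,x4,x5 runs 000..111 left to right):
  rows 0-7 [x1,x2=00]: 00110011  (ones: 4)
  rows 8-15 [x1,x2=01]: 11001100  (ones: 4)
  rows 16-23 [x1,x2=10]: 00110011  (ones: 4)
  rows 24-31 [x1,x2=11]: 11001100  (ones: 4)
Count of 1-rows = 4+4+4+4 = 16

16


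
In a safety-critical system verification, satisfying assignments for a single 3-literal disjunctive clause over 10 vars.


Step 1: Total=2^10=1024
Step 2: Unsat when all 3 false: 2^7=128
Step 3: Sat=1024-128=896

896


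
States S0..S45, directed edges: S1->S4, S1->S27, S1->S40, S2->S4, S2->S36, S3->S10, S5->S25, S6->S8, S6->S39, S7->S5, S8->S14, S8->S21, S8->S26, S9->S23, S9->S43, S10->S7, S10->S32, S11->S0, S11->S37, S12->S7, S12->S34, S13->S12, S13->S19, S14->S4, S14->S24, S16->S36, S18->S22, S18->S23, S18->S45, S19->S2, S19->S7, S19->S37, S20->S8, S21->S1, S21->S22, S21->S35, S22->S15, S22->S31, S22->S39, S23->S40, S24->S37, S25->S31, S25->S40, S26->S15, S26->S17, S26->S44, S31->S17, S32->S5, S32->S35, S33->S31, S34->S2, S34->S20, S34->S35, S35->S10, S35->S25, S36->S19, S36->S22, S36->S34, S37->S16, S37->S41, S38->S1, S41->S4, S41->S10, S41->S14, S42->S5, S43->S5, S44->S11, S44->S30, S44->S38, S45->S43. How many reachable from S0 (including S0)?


BFS from S0:
  layer 0: {S0}
Reachable set: {S0}
Count = 1

1


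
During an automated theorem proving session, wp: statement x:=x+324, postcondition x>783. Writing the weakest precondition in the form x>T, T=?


Formula: wp(x:=E, P) = P[E/x] (substitute E for x in postcondition)
Step 1: Postcondition: x>783
Step 2: Substitute x+324 for x: x+324>783
Step 3: Solve for x: x > 783-324 = 459

459


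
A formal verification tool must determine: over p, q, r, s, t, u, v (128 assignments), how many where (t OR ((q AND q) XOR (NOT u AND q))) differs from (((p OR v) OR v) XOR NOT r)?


F1 = (t OR ((q AND q) XOR (NOT u AND q)))
F2 = (((p OR v) OR v) XOR NOT r)
Evaluate both on each of 128 rows (bits = p,q,r,s,t,u,v):
  row 0 [0000000]: F1=0 F2=1 (differ) -> 1
  row 1 [0000001]: F1=0 F2=0 -> 0
  row 2 [0000010]: F1=0 F2=1 (differ) -> 1
  row 3 [0000011]: F1=0 F2=0 -> 0
  row 4 [0000100]: F1=1 F2=1 -> 0
  (every remaining row is evaluated the same way; all 128 results are listed next)
Full result column, 8 rows per line (p,q,r,s fixed per line; t,u,v runs 000..111 left to right):
  rows 0-7 [p,q,r,s=0000]: 10100101  (ones: 4)
  rows 8-15 [p,q,r,s=0001]: 10100101  (ones: 4)
  rows 16-23 [p,q,r,s=0010]: 01011010  (ones: 4)
  rows 24-31 [p,q,r,s=0011]: 01011010  (ones: 4)
  rows 32-39 [p,q,r,s=0100]: 10010101  (ones: 4)
  rows 40-47 [p,q,r,s=0101]: 10010101  (ones: 4)
  rows 48-55 [p,q,r,s=0110]: 01101010  (ones: 4)
  rows 56-63 [p,q,r,s=0111]: 01101010  (ones: 4)
  rows 64-71 [p,q,r,s=1000]: 00001111  (ones: 4)
  rows 72-79 [p,q,r,s=1001]: 00001111  (ones: 4)
  rows 80-87 [p,q,r,s=1010]: 11110000  (ones: 4)
  rows 88-95 [p,q,r,s=1011]: 11110000  (ones: 4)
  rows 96-103 [p,q,r,s=1100]: 00111111  (ones: 6)
  rows 104-111 [p,q,r,s=1101]: 00111111  (ones: 6)
  rows 112-119 [p,q,r,s=1110]: 11000000  (ones: 2)
  rows 120-127 [p,q,r,s=1111]: 11000000  (ones: 2)
Disagreements = 4+4+4+4+4+4+4+4+4+4+4+4+6+6+2+2 = 64

64


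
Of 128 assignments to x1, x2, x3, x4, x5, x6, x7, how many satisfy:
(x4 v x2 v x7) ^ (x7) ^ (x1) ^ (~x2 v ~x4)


CNF with 4 clauses over 7 vars (128 assignments).
An assignment satisfies CNF iff every clause has >=1 true literal.
Check each row (bits = x1,x2,x3,x4,x5,x6,x7; clause T/F shown):
  row 0 [0000000]: clauses=FFFT -> 0
  row 1 [0000001]: clauses=TTFT -> 0
  row 2 [0000010]: clauses=FFFT -> 0
  row 3 [0000011]: clauses=TTFT -> 0
  row 4 [0000100]: clauses=FFFT -> 0
  (every remaining row is evaluated the same way; all 128 results are listed next)
Full result column, 8 rows per line (x1,x2,x3,x4 fixed per line; x5,x6,x7 runs 000..111 left to right):
  rows 0-7 [x1,x2,x3,x4=0000]: 00000000  (ones: 0)
  rows 8-15 [x1,x2,x3,x4=0001]: 00000000  (ones: 0)
  rows 16-23 [x1,x2,x3,x4=0010]: 00000000  (ones: 0)
  rows 24-31 [x1,x2,x3,x4=0011]: 00000000  (ones: 0)
  rows 32-39 [x1,x2,x3,x4=0100]: 00000000  (ones: 0)
  rows 40-47 [x1,x2,x3,x4=0101]: 00000000  (ones: 0)
  rows 48-55 [x1,x2,x3,x4=0110]: 00000000  (ones: 0)
  rows 56-63 [x1,x2,x3,x4=0111]: 00000000  (ones: 0)
  rows 64-71 [x1,x2,x3,x4=1000]: 01010101  (ones: 4)
  rows 72-79 [x1,x2,x3,x4=1001]: 01010101  (ones: 4)
  rows 80-87 [x1,x2,x3,x4=1010]: 01010101  (ones: 4)
  rows 88-95 [x1,x2,x3,x4=1011]: 01010101  (ones: 4)
  rows 96-103 [x1,x2,x3,x4=1100]: 01010101  (ones: 4)
  rows 104-111 [x1,x2,x3,x4=1101]: 00000000  (ones: 0)
  rows 112-119 [x1,x2,x3,x4=1110]: 01010101  (ones: 4)
  rows 120-127 [x1,x2,x3,x4=1111]: 00000000  (ones: 0)
Satisfying assignments = 0+0+0+0+0+0+0+0+4+4+4+4+4+0+4+0 = 24

24


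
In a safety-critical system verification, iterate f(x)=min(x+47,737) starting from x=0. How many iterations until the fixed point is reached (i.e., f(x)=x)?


Step 1: x=0, cap=737, increment=47
Step 2: x grows by 47 each step until capped at 737; fixed point is x=737
Step 3: iterations = ceil(737/47) = 16

16


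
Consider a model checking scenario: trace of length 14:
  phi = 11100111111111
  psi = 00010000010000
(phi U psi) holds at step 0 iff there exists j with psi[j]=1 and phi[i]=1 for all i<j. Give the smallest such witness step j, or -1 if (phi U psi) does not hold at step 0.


(phi U psi) at 0: need smallest j with psi[j]=1 and phi[i]=1 for all i in [0,j).
Scan from step 0:
  step 0: phi=1, psi=0 -> continue
  step 1: phi=1, psi=0 -> continue
  step 2: phi=1, psi=0 -> continue
  step 3: psi=1 and phi held for [0,3) -> witness found
Witness step = 3

3


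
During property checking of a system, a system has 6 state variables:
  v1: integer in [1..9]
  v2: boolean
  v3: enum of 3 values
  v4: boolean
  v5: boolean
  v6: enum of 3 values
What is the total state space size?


State space = product of domain sizes of all variables.
Domain sizes:
  v1 (integer in [1..9]): 9
  v2 (boolean): 2
  v3 (enum of 3 values): 3
  v4 (boolean): 2
  v5 (boolean): 2
  v6 (enum of 3 values): 3
Product = 9 * 2 * 3 * 2 * 2 * 3 = 648

648


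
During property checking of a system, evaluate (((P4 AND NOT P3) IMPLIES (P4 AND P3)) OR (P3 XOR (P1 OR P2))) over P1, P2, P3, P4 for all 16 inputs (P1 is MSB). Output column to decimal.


Formula: (((P4 AND NOT P3) IMPLIES (P4 AND P3)) OR (P3 XOR (P1 OR P2))) over P1, P2, P3, P4 (16 rows)
Evaluate each row (bits = P1,P2,P3,P4, MSB first):
  row 0 [0000]: (((0 AND NOT 0) IMPLIES (0 AND 0)) OR (0 XOR (0 OR 0))) -> 1
  row 1 [0001]: (((1 AND NOT 0) IMPLIES (1 AND 0)) OR (0 XOR (0 OR 0))) -> 0
  row 2 [0010]: (((0 AND NOT 1) IMPLIES (0 AND 1)) OR (1 XOR (0 OR 0))) -> 1
  row 3 [0011]: (((1 AND NOT 1) IMPLIES (1 AND 1)) OR (1 XOR (0 OR 0))) -> 1
  row 4 [0100]: (((0 AND NOT 0) IMPLIES (0 AND 0)) OR (0 XOR (0 OR 1))) -> 1
  row 5 [0101]: (((1 AND NOT 0) IMPLIES (1 AND 0)) OR (0 XOR (0 OR 1))) -> 1
  row 6 [0110]: (((0 AND NOT 1) IMPLIES (0 AND 1)) OR (1 XOR (0 OR 1))) -> 1
  row 7 [0111]: (((1 AND NOT 1) IMPLIES (1 AND 1)) OR (1 XOR (0 OR 1))) -> 1
  row 8 [1000]: (((0 AND NOT 0) IMPLIES (0 AND 0)) OR (0 XOR (1 OR 0))) -> 1
  row 9 [1001]: (((1 AND NOT 0) IMPLIES (1 AND 0)) OR (0 XOR (1 OR 0))) -> 1
  row 10 [1010]: (((0 AND NOT 1) IMPLIES (0 AND 1)) OR (1 XOR (1 OR 0))) -> 1
  row 11 [1011]: (((1 AND NOT 1) IMPLIES (1 AND 1)) OR (1 XOR (1 OR 0))) -> 1
  row 12 [1100]: (((0 AND NOT 0) IMPLIES (0 AND 0)) OR (0 XOR (1 OR 1))) -> 1
  row 13 [1101]: (((1 AND NOT 0) IMPLIES (1 AND 0)) OR (0 XOR (1 OR 1))) -> 1
  row 14 [1110]: (((0 AND NOT 1) IMPLIES (0 AND 1)) OR (1 XOR (1 OR 1))) -> 1
  row 15 [1111]: (((1 AND NOT 1) IMPLIES (1 AND 1)) OR (1 XOR (1 OR 1))) -> 1
Full result column, 4 rows per line (P1,P2 fixed per line; P3,P4 runs 00..11 left to right):
  rows 0-3 [P1,P2=00]: 1011  = hex B
  rows 4-7 [P1,P2=01]: 1111  = hex F
  rows 8-11 [P1,P2=10]: 1111  = hex F
  rows 12-15 [P1,P2=11]: 1111  = hex F
Output column (row 0 .. row 15) = 1011111111111111
Output column grouped in 4s = 1011 1111 1111 1111 = 0xBFFF
Convert to decimal digit by digit (value = value*16 + digit):
  B -> 11
  11*16 + 15 (F) = 191
  191*16 + 15 (F) = 3071
  3071*16 + 15 (F) = 49151
Decimal = 49151

49151


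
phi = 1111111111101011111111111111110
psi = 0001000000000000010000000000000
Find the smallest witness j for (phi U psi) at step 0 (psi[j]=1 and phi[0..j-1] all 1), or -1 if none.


(phi U psi) at 0: need smallest j with psi[j]=1 and phi[i]=1 for all i in [0,j).
Scan from step 0:
  step 0: phi=1, psi=0 -> continue
  step 1: phi=1, psi=0 -> continue
  step 2: phi=1, psi=0 -> continue
  step 3: psi=1 and phi held for [0,3) -> witness found
Witness step = 3

3


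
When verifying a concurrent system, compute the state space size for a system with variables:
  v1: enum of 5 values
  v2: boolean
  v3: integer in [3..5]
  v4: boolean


State space = product of domain sizes of all variables.
Domain sizes:
  v1 (enum of 5 values): 5
  v2 (boolean): 2
  v3 (integer in [3..5]): 3
  v4 (boolean): 2
Product = 5 * 2 * 3 * 2 = 60

60


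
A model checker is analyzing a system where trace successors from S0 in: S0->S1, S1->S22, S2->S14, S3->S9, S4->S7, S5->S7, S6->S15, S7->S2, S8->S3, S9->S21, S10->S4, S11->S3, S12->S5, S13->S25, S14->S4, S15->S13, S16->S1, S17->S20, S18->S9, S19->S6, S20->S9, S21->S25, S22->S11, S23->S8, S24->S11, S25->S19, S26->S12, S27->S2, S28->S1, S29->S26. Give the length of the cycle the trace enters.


Trace from S0 until a state repeats:
  S0 -> S1 -> S22 -> S11 -> S3 -> S9 -> S21 -> S25 -> S19 -> S6 -> S15 -> S13 -> S25
S25 first seen at step 7, revisited at step 12.
Cycle length = 12 - 7 = 5

5


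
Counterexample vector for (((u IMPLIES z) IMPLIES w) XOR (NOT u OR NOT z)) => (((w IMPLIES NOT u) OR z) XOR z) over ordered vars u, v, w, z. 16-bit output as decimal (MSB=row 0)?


F1 = (((u IMPLIES z) IMPLIES w) XOR (NOT u OR NOT z))
F2 = (((w IMPLIES NOT u) OR z) XOR z)
Counterexample to F1=>F2 is where F1=1 and F2=0.
Evaluate each row (bits = u,v,w,z, MSB first):
  row 0 [0000]: F1=1 F2=1 -> F1&~F2 -> 0
  row 1 [0001]: F1=1 F2=0 -> F1&~F2 -> 1
  row 2 [0010]: F1=0 F2=1 -> F1&~F2 -> 0
  row 3 [0011]: F1=0 F2=0 -> F1&~F2 -> 0
  row 4 [0100]: F1=1 F2=1 -> F1&~F2 -> 0
  row 5 [0101]: F1=1 F2=0 -> F1&~F2 -> 1
  row 6 [0110]: F1=0 F2=1 -> F1&~F2 -> 0
  row 7 [0111]: F1=0 F2=0 -> F1&~F2 -> 0
  row 8 [1000]: F1=0 F2=1 -> F1&~F2 -> 0
  row 9 [1001]: F1=0 F2=0 -> F1&~F2 -> 0
  row 10 [1010]: F1=0 F2=0 -> F1&~F2 -> 0
  row 11 [1011]: F1=1 F2=0 -> F1&~F2 -> 1
  row 12 [1100]: F1=0 F2=1 -> F1&~F2 -> 0
  row 13 [1101]: F1=0 F2=0 -> F1&~F2 -> 0
  row 14 [1110]: F1=0 F2=0 -> F1&~F2 -> 0
  row 15 [1111]: F1=1 F2=0 -> F1&~F2 -> 1
Full result column, 4 rows per line (u,v fixed per line; w,z runs 00..11 left to right):
  rows 0-3 [u,v=00]: 0100  = hex 4
  rows 4-7 [u,v=01]: 0100  = hex 4
  rows 8-11 [u,v=10]: 0001  = hex 1
  rows 12-15 [u,v=11]: 0001  = hex 1
Counterexample vector (row 0 .. row 15) = 0100010000010001
Output column grouped in 4s = 0100 0100 0001 0001 = 0x4411
Convert to decimal digit by digit (value = value*16 + digit):
  4 -> 4
  4*16 + 4 = 68
  68*16 + 1 = 1089
  1089*16 + 1 = 17425
Decimal = 17425

17425


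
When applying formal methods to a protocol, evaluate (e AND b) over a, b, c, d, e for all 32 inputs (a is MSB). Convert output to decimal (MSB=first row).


Formula: (e AND b) over a, b, c, d, e (32 rows)
Evaluate each row (bits = a,b,c,d,e, MSB first):
  row 0 [00000]: (0 AND 0) -> 0
  row 1 [00001]: (1 AND 0) -> 0
  row 2 [00010]: (0 AND 0) -> 0
  row 3 [00011]: (1 AND 0) -> 0
  row 4 [00100]: (0 AND 0) -> 0
  row 5 [00101]: (1 AND 0) -> 0
  row 6 [00110]: (0 AND 0) -> 0
  row 7 [00111]: (1 AND 0) -> 0
  row 8 [01000]: (0 AND 1) -> 0
  row 9 [01001]: (1 AND 1) -> 1
  row 10 [01010]: (0 AND 1) -> 0
  row 11 [01011]: (1 AND 1) -> 1
  row 12 [01100]: (0 AND 1) -> 0
  row 13 [01101]: (1 AND 1) -> 1
  row 14 [01110]: (0 AND 1) -> 0
  row 15 [01111]: (1 AND 1) -> 1
  row 16 [10000]: (0 AND 0) -> 0
  row 17 [10001]: (1 AND 0) -> 0
  row 18 [10010]: (0 AND 0) -> 0
  row 19 [10011]: (1 AND 0) -> 0
  row 20 [10100]: (0 AND 0) -> 0
  row 21 [10101]: (1 AND 0) -> 0
  row 22 [10110]: (0 AND 0) -> 0
  row 23 [10111]: (1 AND 0) -> 0
  row 24 [11000]: (0 AND 1) -> 0
  row 25 [11001]: (1 AND 1) -> 1
  row 26 [11010]: (0 AND 1) -> 0
  row 27 [11011]: (1 AND 1) -> 1
  row 28 [11100]: (0 AND 1) -> 0
  row 29 [11101]: (1 AND 1) -> 1
  row 30 [11110]: (0 AND 1) -> 0
  row 31 [11111]: (1 AND 1) -> 1
Full result column, 4 rows per line (a,b,c fixed per line; d,e runs 00..11 left to right):
  rows 0-3 [a,b,c=000]: 0000  = hex 0
  rows 4-7 [a,b,c=001]: 0000  = hex 0
  rows 8-11 [a,b,c=010]: 0101  = hex 5
  rows 12-15 [a,b,c=011]: 0101  = hex 5
  rows 16-19 [a,b,c=100]: 0000  = hex 0
  rows 20-23 [a,b,c=101]: 0000  = hex 0
  rows 24-27 [a,b,c=110]: 0101  = hex 5
  rows 28-31 [a,b,c=111]: 0101  = hex 5
Output column (row 0 .. row 31) = 00000000010101010000000001010101
Output column grouped in 4s = 0000 0000 0101 0101 0000 0000 0101 0101 = 0x00550055
Convert to decimal digit by digit (value = value*16 + digit):
  0 -> 0
  0*16 + 0 = 0
  0*16 + 5 = 5
  5*16 + 5 = 85
  85*16 + 0 = 1360
  1360*16 + 0 = 21760
  21760*16 + 5 = 348165
  348165*16 + 5 = 5570645
Decimal = 5570645

5570645


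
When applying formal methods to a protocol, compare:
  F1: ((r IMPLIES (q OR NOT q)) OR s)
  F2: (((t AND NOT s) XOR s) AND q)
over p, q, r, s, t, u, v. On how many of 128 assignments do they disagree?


F1 = ((r IMPLIES (q OR NOT q)) OR s)
F2 = (((t AND NOT s) XOR s) AND q)
Evaluate both on each of 128 rows (bits = p,q,r,s,t,u,v):
  row 0 [0000000]: F1=1 F2=0 (differ) -> 1
  row 1 [0000001]: F1=1 F2=0 (differ) -> 1
  row 2 [0000010]: F1=1 F2=0 (differ) -> 1
  row 3 [0000011]: F1=1 F2=0 (differ) -> 1
  row 4 [0000100]: F1=1 F2=0 (differ) -> 1
  (every remaining row is evaluated the same way; all 128 results are listed next)
Full result column, 8 rows per line (p,q,r,s fixed per line; t,u,v runs 000..111 left to right):
  rows 0-7 [p,q,r,s=0000]: 11111111  (ones: 8)
  rows 8-15 [p,q,r,s=0001]: 11111111  (ones: 8)
  rows 16-23 [p,q,r,s=0010]: 11111111  (ones: 8)
  rows 24-31 [p,q,r,s=0011]: 11111111  (ones: 8)
  rows 32-39 [p,q,r,s=0100]: 11110000  (ones: 4)
  rows 40-47 [p,q,r,s=0101]: 00000000  (ones: 0)
  rows 48-55 [p,q,r,s=0110]: 11110000  (ones: 4)
  rows 56-63 [p,q,r,s=0111]: 00000000  (ones: 0)
  rows 64-71 [p,q,r,s=1000]: 11111111  (ones: 8)
  rows 72-79 [p,q,r,s=1001]: 11111111  (ones: 8)
  rows 80-87 [p,q,r,s=1010]: 11111111  (ones: 8)
  rows 88-95 [p,q,r,s=1011]: 11111111  (ones: 8)
  rows 96-103 [p,q,r,s=1100]: 11110000  (ones: 4)
  rows 104-111 [p,q,r,s=1101]: 00000000  (ones: 0)
  rows 112-119 [p,q,r,s=1110]: 11110000  (ones: 4)
  rows 120-127 [p,q,r,s=1111]: 00000000  (ones: 0)
Disagreements = 8+8+8+8+4+0+4+0+8+8+8+8+4+0+4+0 = 80

80


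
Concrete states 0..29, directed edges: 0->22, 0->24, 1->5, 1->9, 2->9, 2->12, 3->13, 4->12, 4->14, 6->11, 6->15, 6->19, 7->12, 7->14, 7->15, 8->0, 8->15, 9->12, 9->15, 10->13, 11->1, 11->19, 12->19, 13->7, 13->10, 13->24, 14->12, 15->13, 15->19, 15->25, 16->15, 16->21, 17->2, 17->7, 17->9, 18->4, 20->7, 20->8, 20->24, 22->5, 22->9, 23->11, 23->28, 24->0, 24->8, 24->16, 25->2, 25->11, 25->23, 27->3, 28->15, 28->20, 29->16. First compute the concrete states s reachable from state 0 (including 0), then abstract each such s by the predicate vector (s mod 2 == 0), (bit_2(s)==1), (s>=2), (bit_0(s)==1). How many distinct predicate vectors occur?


BFS from 0:
Concrete reachable: {0, 1, 2, 5, 7, 8, 9, 10, 11, 12, 13, 14, 15, 16, 19, 20, 21, 22, 23, 24, 25, 28}
Abstract via predicates (s mod 2 == 0), (bit_2(s)==1), (s>=2), (bit_0(s)==1):
  (0,0,0,1) <- {1}
  (0,0,1,1) <- {9, 11, 19, 25}
  (0,1,1,1) <- {5, 7, 13, 15, 21, 23}
  (1,0,0,0) <- {0}
  (1,0,1,0) <- {2, 8, 10, 16, 24}
  (1,1,1,0) <- {12, 14, 20, 22, 28}
Distinct abstract states = 6

6


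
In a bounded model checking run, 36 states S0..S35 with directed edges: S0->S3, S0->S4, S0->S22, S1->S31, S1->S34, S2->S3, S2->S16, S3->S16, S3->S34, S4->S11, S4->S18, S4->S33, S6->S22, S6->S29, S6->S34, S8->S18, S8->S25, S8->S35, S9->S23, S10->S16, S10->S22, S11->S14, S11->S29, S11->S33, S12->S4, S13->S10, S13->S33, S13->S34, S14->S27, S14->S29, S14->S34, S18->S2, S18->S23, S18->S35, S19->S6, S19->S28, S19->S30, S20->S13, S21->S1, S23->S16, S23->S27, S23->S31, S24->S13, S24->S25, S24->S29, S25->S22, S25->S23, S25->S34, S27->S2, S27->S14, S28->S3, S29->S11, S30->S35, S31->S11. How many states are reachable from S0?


BFS from S0:
  layer 0: {S0}
  layer 1: {S3, S4, S22}
  layer 2: {S11, S16, S18, S33, S34}
  layer 3: {S2, S14, S23, S29, S35}
  layer 4: {S27, S31}
Reachable set: {S0, S2, S3, S4, S11, S14, S16, S18, S22, S23, S27, S29, S31, S33, S34, S35}
Count = 16

16


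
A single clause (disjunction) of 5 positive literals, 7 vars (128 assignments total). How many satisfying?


Step 1: Total=2^7=128
Step 2: Unsat when all 5 false: 2^2=4
Step 3: Sat=128-4=124

124


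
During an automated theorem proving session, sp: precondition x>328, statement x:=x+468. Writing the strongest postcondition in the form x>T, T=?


Formula: sp(P, x:=E) = exists old_x. (x = E[old_x/x]) AND P[old_x/x] (old_x is the value of x before the assignment; eliminate old_x by solving x = E[old_x/x] for old_x)
Step 1: Precondition P: x>328, i.e. old_x > 328
Step 2: Assignment gives x = old_x + 468, so old_x = x - 468
Step 3: Substitute into P: x - 468 > 328
Step 4: Simplify: x > 328+468 = 796

796


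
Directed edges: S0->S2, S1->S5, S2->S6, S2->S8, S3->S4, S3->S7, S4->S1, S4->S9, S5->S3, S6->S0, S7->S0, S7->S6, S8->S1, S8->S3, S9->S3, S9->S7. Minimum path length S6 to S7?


BFS layer-by-layer from S6:
  dist 0: {S6}
  dist 1: {S0}
  dist 2: {S2}
  dist 3: {S8}
  dist 4: {S1, S3}
  dist 5: {S4, S5, S7}
  -> S7 reached at distance 5
Shortest path length = 5

5


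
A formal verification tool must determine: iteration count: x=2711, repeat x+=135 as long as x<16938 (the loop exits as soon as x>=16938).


Step 1: x goes from 2711 toward 16938 by 135; the body runs while x<16938, so iterations = ceil((bound-start)/step)
Step 2: Distance=14227
Step 3: ceil(14227/135)=106

106


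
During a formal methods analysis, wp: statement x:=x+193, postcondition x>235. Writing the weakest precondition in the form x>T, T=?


Formula: wp(x:=E, P) = P[E/x] (substitute E for x in postcondition)
Step 1: Postcondition: x>235
Step 2: Substitute x+193 for x: x+193>235
Step 3: Solve for x: x > 235-193 = 42

42


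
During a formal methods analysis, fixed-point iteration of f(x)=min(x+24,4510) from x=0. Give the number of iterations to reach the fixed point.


Step 1: x=0, cap=4510, increment=24
Step 2: x grows by 24 each step until capped at 4510; fixed point is x=4510
Step 3: iterations = ceil(4510/24) = 188

188


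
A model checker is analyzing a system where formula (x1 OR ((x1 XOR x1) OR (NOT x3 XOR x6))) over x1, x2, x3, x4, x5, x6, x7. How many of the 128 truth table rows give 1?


Formula: (x1 OR ((x1 XOR x1) OR (NOT x3 XOR x6))) over 7 vars (128 rows)
Evaluate each row (x1, x2, x3, x4, x5, x6, x7 as bits, MSB first):
  row 0 [0000000]: (0 OR ((0 XOR 0) OR (NOT 0 XOR 0))) -> 1
  row 1 [0000001]: (0 OR ((0 XOR 0) OR (NOT 0 XOR 0))) -> 1
  row 2 [0000010]: (0 OR ((0 XOR 0) OR (NOT 0 XOR 1))) -> 0
  row 3 [0000011]: (0 OR ((0 XOR 0) OR (NOT 0 XOR 1))) -> 0
  row 4 [0000100]: (0 OR ((0 XOR 0) OR (NOT 0 XOR 0))) -> 1
  (every remaining row is evaluated the same way; all 128 results are listed next)
Full result column, 8 rows per line (x1,x2,x3,x4 fixed per line; x5,x6,x7 runs 000..111 left to right):
  rows 0-7 [x1,x2,x3,x4=0000]: 11001100  (ones: 4)
  rows 8-15 [x1,x2,x3,x4=0001]: 11001100  (ones: 4)
  rows 16-23 [x1,x2,x3,x4=0010]: 00110011  (ones: 4)
  rows 24-31 [x1,x2,x3,x4=0011]: 00110011  (ones: 4)
  rows 32-39 [x1,x2,x3,x4=0100]: 11001100  (ones: 4)
  rows 40-47 [x1,x2,x3,x4=0101]: 11001100  (ones: 4)
  rows 48-55 [x1,x2,x3,x4=0110]: 00110011  (ones: 4)
  rows 56-63 [x1,x2,x3,x4=0111]: 00110011  (ones: 4)
  rows 64-71 [x1,x2,x3,x4=1000]: 11111111  (ones: 8)
  rows 72-79 [x1,x2,x3,x4=1001]: 11111111  (ones: 8)
  rows 80-87 [x1,x2,x3,x4=1010]: 11111111  (ones: 8)
  rows 88-95 [x1,x2,x3,x4=1011]: 11111111  (ones: 8)
  rows 96-103 [x1,x2,x3,x4=1100]: 11111111  (ones: 8)
  rows 104-111 [x1,x2,x3,x4=1101]: 11111111  (ones: 8)
  rows 112-119 [x1,x2,x3,x4=1110]: 11111111  (ones: 8)
  rows 120-127 [x1,x2,x3,x4=1111]: 11111111  (ones: 8)
Count of 1-rows = 4+4+4+4+4+4+4+4+8+8+8+8+8+8+8+8 = 96

96


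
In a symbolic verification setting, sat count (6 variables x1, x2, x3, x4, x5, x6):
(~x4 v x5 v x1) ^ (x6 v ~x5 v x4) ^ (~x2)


CNF with 3 clauses over 6 vars (64 assignments).
An assignment satisfies CNF iff every clause has >=1 true literal.
Check each row (bits = x1,x2,x3,x4,x5,x6; clause T/F shown):
  row 0 [000000]: clauses=TTT -> 1
  row 1 [000001]: clauses=TTT -> 1
  row 2 [000010]: clauses=TFT -> 0
  row 3 [000011]: clauses=TTT -> 1
  row 4 [000100]: clauses=FTT -> 0
  (every remaining row is evaluated the same way; all 64 results are listed next)
Full result column, 8 rows per line (x1,x2,x3 fixed per line; x4,x5,x6 runs 000..111 left to right):
  rows 0-7 [x1,x2,x3=000]: 11010011  (ones: 5)
  rows 8-15 [x1,x2,x3=001]: 11010011  (ones: 5)
  rows 16-23 [x1,x2,x3=010]: 00000000  (ones: 0)
  rows 24-31 [x1,x2,x3=011]: 00000000  (ones: 0)
  rows 32-39 [x1,x2,x3=100]: 11011111  (ones: 7)
  rows 40-47 [x1,x2,x3=101]: 11011111  (ones: 7)
  rows 48-55 [x1,x2,x3=110]: 00000000  (ones: 0)
  rows 56-63 [x1,x2,x3=111]: 00000000  (ones: 0)
Satisfying assignments = 5+5+0+0+7+7+0+0 = 24

24


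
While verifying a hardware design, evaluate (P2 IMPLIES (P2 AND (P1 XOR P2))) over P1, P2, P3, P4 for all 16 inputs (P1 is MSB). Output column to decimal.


Formula: (P2 IMPLIES (P2 AND (P1 XOR P2))) over P1, P2, P3, P4 (16 rows)
Evaluate each row (bits = P1,P2,P3,P4, MSB first):
  row 0 [0000]: (0 IMPLIES (0 AND (0 XOR 0))) -> 1
  row 1 [0001]: (0 IMPLIES (0 AND (0 XOR 0))) -> 1
  row 2 [0010]: (0 IMPLIES (0 AND (0 XOR 0))) -> 1
  row 3 [0011]: (0 IMPLIES (0 AND (0 XOR 0))) -> 1
  row 4 [0100]: (1 IMPLIES (1 AND (0 XOR 1))) -> 1
  row 5 [0101]: (1 IMPLIES (1 AND (0 XOR 1))) -> 1
  row 6 [0110]: (1 IMPLIES (1 AND (0 XOR 1))) -> 1
  row 7 [0111]: (1 IMPLIES (1 AND (0 XOR 1))) -> 1
  row 8 [1000]: (0 IMPLIES (0 AND (1 XOR 0))) -> 1
  row 9 [1001]: (0 IMPLIES (0 AND (1 XOR 0))) -> 1
  row 10 [1010]: (0 IMPLIES (0 AND (1 XOR 0))) -> 1
  row 11 [1011]: (0 IMPLIES (0 AND (1 XOR 0))) -> 1
  row 12 [1100]: (1 IMPLIES (1 AND (1 XOR 1))) -> 0
  row 13 [1101]: (1 IMPLIES (1 AND (1 XOR 1))) -> 0
  row 14 [1110]: (1 IMPLIES (1 AND (1 XOR 1))) -> 0
  row 15 [1111]: (1 IMPLIES (1 AND (1 XOR 1))) -> 0
Full result column, 4 rows per line (P1,P2 fixed per line; P3,P4 runs 00..11 left to right):
  rows 0-3 [P1,P2=00]: 1111  = hex F
  rows 4-7 [P1,P2=01]: 1111  = hex F
  rows 8-11 [P1,P2=10]: 1111  = hex F
  rows 12-15 [P1,P2=11]: 0000  = hex 0
Output column (row 0 .. row 15) = 1111111111110000
Output column grouped in 4s = 1111 1111 1111 0000 = 0xFFF0
Convert to decimal digit by digit (value = value*16 + digit):
  F -> 15
  15*16 + 15 (F) = 255
  255*16 + 15 (F) = 4095
  4095*16 + 0 = 65520
Decimal = 65520

65520


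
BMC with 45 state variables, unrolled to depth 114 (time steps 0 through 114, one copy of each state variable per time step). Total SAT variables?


BMC unrolls to depth k, creating one copy of each state var for steps 0..k.
Step count = 114 + 1 = 115 (steps 0 through 114)
Vars per step = 45
Total = 45 * 115 = 5175

5175


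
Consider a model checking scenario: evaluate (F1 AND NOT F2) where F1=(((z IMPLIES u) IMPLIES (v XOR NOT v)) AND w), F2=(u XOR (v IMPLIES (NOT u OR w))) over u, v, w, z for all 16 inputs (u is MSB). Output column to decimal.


F1 = (((z IMPLIES u) IMPLIES (v XOR NOT v)) AND w)
F2 = (u XOR (v IMPLIES (NOT u OR w)))
Counterexample to F1=>F2 is where F1=1 and F2=0.
Evaluate each row (bits = u,v,w,z, MSB first):
  row 0 [0000]: F1=0 F2=1 -> F1&~F2 -> 0
  row 1 [0001]: F1=0 F2=1 -> F1&~F2 -> 0
  row 2 [0010]: F1=1 F2=1 -> F1&~F2 -> 0
  row 3 [0011]: F1=1 F2=1 -> F1&~F2 -> 0
  row 4 [0100]: F1=0 F2=1 -> F1&~F2 -> 0
  row 5 [0101]: F1=0 F2=1 -> F1&~F2 -> 0
  row 6 [0110]: F1=1 F2=1 -> F1&~F2 -> 0
  row 7 [0111]: F1=1 F2=1 -> F1&~F2 -> 0
  row 8 [1000]: F1=0 F2=0 -> F1&~F2 -> 0
  row 9 [1001]: F1=0 F2=0 -> F1&~F2 -> 0
  row 10 [1010]: F1=1 F2=0 -> F1&~F2 -> 1
  row 11 [1011]: F1=1 F2=0 -> F1&~F2 -> 1
  row 12 [1100]: F1=0 F2=1 -> F1&~F2 -> 0
  row 13 [1101]: F1=0 F2=1 -> F1&~F2 -> 0
  row 14 [1110]: F1=1 F2=0 -> F1&~F2 -> 1
  row 15 [1111]: F1=1 F2=0 -> F1&~F2 -> 1
Full result column, 4 rows per line (u,v fixed per line; w,z runs 00..11 left to right):
  rows 0-3 [u,v=00]: 0000  = hex 0
  rows 4-7 [u,v=01]: 0000  = hex 0
  rows 8-11 [u,v=10]: 0011  = hex 3
  rows 12-15 [u,v=11]: 0011  = hex 3
Counterexample vector (row 0 .. row 15) = 0000000000110011
Output column grouped in 4s = 0000 0000 0011 0011 = 0x0033
Convert to decimal digit by digit (value = value*16 + digit):
  0 -> 0
  0*16 + 0 = 0
  0*16 + 3 = 3
  3*16 + 3 = 51
Decimal = 51

51


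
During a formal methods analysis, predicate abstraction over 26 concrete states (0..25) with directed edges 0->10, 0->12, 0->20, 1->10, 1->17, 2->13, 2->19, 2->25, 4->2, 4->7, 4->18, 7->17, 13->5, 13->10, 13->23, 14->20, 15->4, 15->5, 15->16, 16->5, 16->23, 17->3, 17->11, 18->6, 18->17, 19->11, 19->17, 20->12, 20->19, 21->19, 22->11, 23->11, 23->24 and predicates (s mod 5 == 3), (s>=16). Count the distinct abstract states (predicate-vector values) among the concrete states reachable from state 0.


BFS from 0:
Concrete reachable: {0, 3, 10, 11, 12, 17, 19, 20}
Abstract via predicates (s mod 5 == 3), (s>=16):
  (0,0) <- {0, 10, 11, 12}
  (0,1) <- {17, 19, 20}
  (1,0) <- {3}
Distinct abstract states = 3

3


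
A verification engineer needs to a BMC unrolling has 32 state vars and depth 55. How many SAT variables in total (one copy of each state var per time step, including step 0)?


BMC unrolls to depth k, creating one copy of each state var for steps 0..k.
Step count = 55 + 1 = 56 (steps 0 through 55)
Vars per step = 32
Total = 32 * 56 = 1792

1792


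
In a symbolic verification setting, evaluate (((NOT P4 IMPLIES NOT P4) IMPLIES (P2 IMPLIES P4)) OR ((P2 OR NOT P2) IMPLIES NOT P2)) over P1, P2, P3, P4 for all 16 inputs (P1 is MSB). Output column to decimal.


Formula: (((NOT P4 IMPLIES NOT P4) IMPLIES (P2 IMPLIES P4)) OR ((P2 OR NOT P2) IMPLIES NOT P2)) over P1, P2, P3, P4 (16 rows)
Evaluate each row (bits = P1,P2,P3,P4, MSB first):
  row 0 [0000]: (((NOT 0 IMPLIES NOT 0) IMPLIES (0 IMPLIES 0)) OR ((0 OR NOT 0) IMPLIES NOT 0)) -> 1
  row 1 [0001]: (((NOT 1 IMPLIES NOT 1) IMPLIES (0 IMPLIES 1)) OR ((0 OR NOT 0) IMPLIES NOT 0)) -> 1
  row 2 [0010]: (((NOT 0 IMPLIES NOT 0) IMPLIES (0 IMPLIES 0)) OR ((0 OR NOT 0) IMPLIES NOT 0)) -> 1
  row 3 [0011]: (((NOT 1 IMPLIES NOT 1) IMPLIES (0 IMPLIES 1)) OR ((0 OR NOT 0) IMPLIES NOT 0)) -> 1
  row 4 [0100]: (((NOT 0 IMPLIES NOT 0) IMPLIES (1 IMPLIES 0)) OR ((1 OR NOT 1) IMPLIES NOT 1)) -> 0
  row 5 [0101]: (((NOT 1 IMPLIES NOT 1) IMPLIES (1 IMPLIES 1)) OR ((1 OR NOT 1) IMPLIES NOT 1)) -> 1
  row 6 [0110]: (((NOT 0 IMPLIES NOT 0) IMPLIES (1 IMPLIES 0)) OR ((1 OR NOT 1) IMPLIES NOT 1)) -> 0
  row 7 [0111]: (((NOT 1 IMPLIES NOT 1) IMPLIES (1 IMPLIES 1)) OR ((1 OR NOT 1) IMPLIES NOT 1)) -> 1
  row 8 [1000]: (((NOT 0 IMPLIES NOT 0) IMPLIES (0 IMPLIES 0)) OR ((0 OR NOT 0) IMPLIES NOT 0)) -> 1
  row 9 [1001]: (((NOT 1 IMPLIES NOT 1) IMPLIES (0 IMPLIES 1)) OR ((0 OR NOT 0) IMPLIES NOT 0)) -> 1
  row 10 [1010]: (((NOT 0 IMPLIES NOT 0) IMPLIES (0 IMPLIES 0)) OR ((0 OR NOT 0) IMPLIES NOT 0)) -> 1
  row 11 [1011]: (((NOT 1 IMPLIES NOT 1) IMPLIES (0 IMPLIES 1)) OR ((0 OR NOT 0) IMPLIES NOT 0)) -> 1
  row 12 [1100]: (((NOT 0 IMPLIES NOT 0) IMPLIES (1 IMPLIES 0)) OR ((1 OR NOT 1) IMPLIES NOT 1)) -> 0
  row 13 [1101]: (((NOT 1 IMPLIES NOT 1) IMPLIES (1 IMPLIES 1)) OR ((1 OR NOT 1) IMPLIES NOT 1)) -> 1
  row 14 [1110]: (((NOT 0 IMPLIES NOT 0) IMPLIES (1 IMPLIES 0)) OR ((1 OR NOT 1) IMPLIES NOT 1)) -> 0
  row 15 [1111]: (((NOT 1 IMPLIES NOT 1) IMPLIES (1 IMPLIES 1)) OR ((1 OR NOT 1) IMPLIES NOT 1)) -> 1
Full result column, 4 rows per line (P1,P2 fixed per line; P3,P4 runs 00..11 left to right):
  rows 0-3 [P1,P2=00]: 1111  = hex F
  rows 4-7 [P1,P2=01]: 0101  = hex 5
  rows 8-11 [P1,P2=10]: 1111  = hex F
  rows 12-15 [P1,P2=11]: 0101  = hex 5
Output column (row 0 .. row 15) = 1111010111110101
Output column grouped in 4s = 1111 0101 1111 0101 = 0xF5F5
Convert to decimal digit by digit (value = value*16 + digit):
  F -> 15
  15*16 + 5 = 245
  245*16 + 15 (F) = 3935
  3935*16 + 5 = 62965
Decimal = 62965

62965


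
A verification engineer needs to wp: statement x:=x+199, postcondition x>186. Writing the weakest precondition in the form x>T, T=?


Formula: wp(x:=E, P) = P[E/x] (substitute E for x in postcondition)
Step 1: Postcondition: x>186
Step 2: Substitute x+199 for x: x+199>186
Step 3: Solve for x: x > 186-199 = -13

-13


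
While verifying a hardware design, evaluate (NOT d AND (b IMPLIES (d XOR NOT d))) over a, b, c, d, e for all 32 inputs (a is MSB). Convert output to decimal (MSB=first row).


Formula: (NOT d AND (b IMPLIES (d XOR NOT d))) over a, b, c, d, e (32 rows)
Evaluate each row (bits = a,b,c,d,e, MSB first):
  row 0 [00000]: (NOT 0 AND (0 IMPLIES (0 XOR NOT 0))) -> 1
  row 1 [00001]: (NOT 0 AND (0 IMPLIES (0 XOR NOT 0))) -> 1
  row 2 [00010]: (NOT 1 AND (0 IMPLIES (1 XOR NOT 1))) -> 0
  row 3 [00011]: (NOT 1 AND (0 IMPLIES (1 XOR NOT 1))) -> 0
  row 4 [00100]: (NOT 0 AND (0 IMPLIES (0 XOR NOT 0))) -> 1
  row 5 [00101]: (NOT 0 AND (0 IMPLIES (0 XOR NOT 0))) -> 1
  row 6 [00110]: (NOT 1 AND (0 IMPLIES (1 XOR NOT 1))) -> 0
  row 7 [00111]: (NOT 1 AND (0 IMPLIES (1 XOR NOT 1))) -> 0
  row 8 [01000]: (NOT 0 AND (1 IMPLIES (0 XOR NOT 0))) -> 1
  row 9 [01001]: (NOT 0 AND (1 IMPLIES (0 XOR NOT 0))) -> 1
  row 10 [01010]: (NOT 1 AND (1 IMPLIES (1 XOR NOT 1))) -> 0
  row 11 [01011]: (NOT 1 AND (1 IMPLIES (1 XOR NOT 1))) -> 0
  row 12 [01100]: (NOT 0 AND (1 IMPLIES (0 XOR NOT 0))) -> 1
  row 13 [01101]: (NOT 0 AND (1 IMPLIES (0 XOR NOT 0))) -> 1
  row 14 [01110]: (NOT 1 AND (1 IMPLIES (1 XOR NOT 1))) -> 0
  row 15 [01111]: (NOT 1 AND (1 IMPLIES (1 XOR NOT 1))) -> 0
  row 16 [10000]: (NOT 0 AND (0 IMPLIES (0 XOR NOT 0))) -> 1
  row 17 [10001]: (NOT 0 AND (0 IMPLIES (0 XOR NOT 0))) -> 1
  row 18 [10010]: (NOT 1 AND (0 IMPLIES (1 XOR NOT 1))) -> 0
  row 19 [10011]: (NOT 1 AND (0 IMPLIES (1 XOR NOT 1))) -> 0
  row 20 [10100]: (NOT 0 AND (0 IMPLIES (0 XOR NOT 0))) -> 1
  row 21 [10101]: (NOT 0 AND (0 IMPLIES (0 XOR NOT 0))) -> 1
  row 22 [10110]: (NOT 1 AND (0 IMPLIES (1 XOR NOT 1))) -> 0
  row 23 [10111]: (NOT 1 AND (0 IMPLIES (1 XOR NOT 1))) -> 0
  row 24 [11000]: (NOT 0 AND (1 IMPLIES (0 XOR NOT 0))) -> 1
  row 25 [11001]: (NOT 0 AND (1 IMPLIES (0 XOR NOT 0))) -> 1
  row 26 [11010]: (NOT 1 AND (1 IMPLIES (1 XOR NOT 1))) -> 0
  row 27 [11011]: (NOT 1 AND (1 IMPLIES (1 XOR NOT 1))) -> 0
  row 28 [11100]: (NOT 0 AND (1 IMPLIES (0 XOR NOT 0))) -> 1
  row 29 [11101]: (NOT 0 AND (1 IMPLIES (0 XOR NOT 0))) -> 1
  row 30 [11110]: (NOT 1 AND (1 IMPLIES (1 XOR NOT 1))) -> 0
  row 31 [11111]: (NOT 1 AND (1 IMPLIES (1 XOR NOT 1))) -> 0
Full result column, 4 rows per line (a,b,c fixed per line; d,e runs 00..11 left to right):
  rows 0-3 [a,b,c=000]: 1100  = hex C
  rows 4-7 [a,b,c=001]: 1100  = hex C
  rows 8-11 [a,b,c=010]: 1100  = hex C
  rows 12-15 [a,b,c=011]: 1100  = hex C
  rows 16-19 [a,b,c=100]: 1100  = hex C
  rows 20-23 [a,b,c=101]: 1100  = hex C
  rows 24-27 [a,b,c=110]: 1100  = hex C
  rows 28-31 [a,b,c=111]: 1100  = hex C
Output column (row 0 .. row 31) = 11001100110011001100110011001100
Output column grouped in 4s = 1100 1100 1100 1100 1100 1100 1100 1100 = 0xCCCCCCCC
Convert to decimal digit by digit (value = value*16 + digit):
  C -> 12
  12*16 + 12 (C) = 204
  204*16 + 12 (C) = 3276
  3276*16 + 12 (C) = 52428
  52428*16 + 12 (C) = 838860
  838860*16 + 12 (C) = 13421772
  13421772*16 + 12 (C) = 214748364
  214748364*16 + 12 (C) = 3435973836
Decimal = 3435973836

3435973836


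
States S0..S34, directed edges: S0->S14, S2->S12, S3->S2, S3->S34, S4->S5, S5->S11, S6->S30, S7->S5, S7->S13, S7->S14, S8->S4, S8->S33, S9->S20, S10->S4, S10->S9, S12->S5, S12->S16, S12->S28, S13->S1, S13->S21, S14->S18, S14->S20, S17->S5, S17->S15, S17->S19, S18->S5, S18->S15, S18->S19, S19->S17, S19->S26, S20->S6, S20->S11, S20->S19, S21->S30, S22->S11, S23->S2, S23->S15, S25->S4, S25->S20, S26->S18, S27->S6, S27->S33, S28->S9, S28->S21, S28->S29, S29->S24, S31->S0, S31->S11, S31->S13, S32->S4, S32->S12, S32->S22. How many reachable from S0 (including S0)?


BFS from S0:
  layer 0: {S0}
  layer 1: {S14}
  layer 2: {S18, S20}
  layer 3: {S5, S6, S11, S15, S19}
  layer 4: {S17, S26, S30}
Reachable set: {S0, S5, S6, S11, S14, S15, S17, S18, S19, S20, S26, S30}
Count = 12

12


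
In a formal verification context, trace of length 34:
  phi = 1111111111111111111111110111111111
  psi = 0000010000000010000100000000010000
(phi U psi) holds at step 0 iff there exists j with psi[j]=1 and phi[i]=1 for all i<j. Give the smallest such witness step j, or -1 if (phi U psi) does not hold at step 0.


(phi U psi) at 0: need smallest j with psi[j]=1 and phi[i]=1 for all i in [0,j).
Scan from step 0:
  step 0: phi=1, psi=0 -> continue
  step 1: phi=1, psi=0 -> continue
  step 2: phi=1, psi=0 -> continue
  step 3: phi=1, psi=0 -> continue
  step 5: psi=1 and phi held for [0,5) -> witness found
Witness step = 5

5


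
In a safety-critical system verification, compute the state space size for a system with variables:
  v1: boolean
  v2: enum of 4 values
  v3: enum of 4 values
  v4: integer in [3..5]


State space = product of domain sizes of all variables.
Domain sizes:
  v1 (boolean): 2
  v2 (enum of 4 values): 4
  v3 (enum of 4 values): 4
  v4 (integer in [3..5]): 3
Product = 2 * 4 * 4 * 3 = 96

96


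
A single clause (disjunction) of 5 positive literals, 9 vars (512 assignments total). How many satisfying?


Step 1: Total=2^9=512
Step 2: Unsat when all 5 false: 2^4=16
Step 3: Sat=512-16=496

496


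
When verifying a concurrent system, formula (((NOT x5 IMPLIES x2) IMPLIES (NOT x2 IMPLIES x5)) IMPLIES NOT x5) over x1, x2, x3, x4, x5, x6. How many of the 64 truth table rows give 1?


Formula: (((NOT x5 IMPLIES x2) IMPLIES (NOT x2 IMPLIES x5)) IMPLIES NOT x5) over 6 vars (64 rows)
Evaluate each row (x1, x2, x3, x4, x5, x6 as bits, MSB first):
  row 0 [000000]: (((NOT 0 IMPLIES 0) IMPLIES (NOT 0 IMPLIES 0)) IMPLIES NOT 0) -> 1
  row 1 [000001]: (((NOT 0 IMPLIES 0) IMPLIES (NOT 0 IMPLIES 0)) IMPLIES NOT 0) -> 1
  row 2 [000010]: (((NOT 1 IMPLIES 0) IMPLIES (NOT 0 IMPLIES 1)) IMPLIES NOT 1) -> 0
  row 3 [000011]: (((NOT 1 IMPLIES 0) IMPLIES (NOT 0 IMPLIES 1)) IMPLIES NOT 1) -> 0
  row 4 [000100]: (((NOT 0 IMPLIES 0) IMPLIES (NOT 0 IMPLIES 0)) IMPLIES NOT 0) -> 1
  (every remaining row is evaluated the same way; all 64 results are listed next)
Full result column, 8 rows per line (x1,x2,x3 fixed per line; x4,x5,x6 runs 000..111 left to right):
  rows 0-7 [x1,x2,x3=000]: 11001100  (ones: 4)
  rows 8-15 [x1,x2,x3=001]: 11001100  (ones: 4)
  rows 16-23 [x1,x2,x3=010]: 11001100  (ones: 4)
  rows 24-31 [x1,x2,x3=011]: 11001100  (ones: 4)
  rows 32-39 [x1,x2,x3=100]: 11001100  (ones: 4)
  rows 40-47 [x1,x2,x3=101]: 11001100  (ones: 4)
  rows 48-55 [x1,x2,x3=110]: 11001100  (ones: 4)
  rows 56-63 [x1,x2,x3=111]: 11001100  (ones: 4)
Count of 1-rows = 4+4+4+4+4+4+4+4 = 32

32


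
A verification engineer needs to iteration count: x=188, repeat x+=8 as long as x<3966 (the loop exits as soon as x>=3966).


Step 1: x goes from 188 toward 3966 by 8; the body runs while x<3966, so iterations = ceil((bound-start)/step)
Step 2: Distance=3778
Step 3: ceil(3778/8)=473

473


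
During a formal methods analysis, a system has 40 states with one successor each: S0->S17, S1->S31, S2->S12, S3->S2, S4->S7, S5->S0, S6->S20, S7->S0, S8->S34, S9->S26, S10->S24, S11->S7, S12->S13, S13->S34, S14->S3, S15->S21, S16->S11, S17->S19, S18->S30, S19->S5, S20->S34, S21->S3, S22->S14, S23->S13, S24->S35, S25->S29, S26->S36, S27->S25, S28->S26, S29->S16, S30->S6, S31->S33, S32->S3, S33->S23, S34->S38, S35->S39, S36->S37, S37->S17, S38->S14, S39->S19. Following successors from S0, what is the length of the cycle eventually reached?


Trace from S0 until a state repeats:
  S0 -> S17 -> S19 -> S5 -> S0
S0 first seen at step 0, revisited at step 4.
Cycle length = 4 - 0 = 4

4
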